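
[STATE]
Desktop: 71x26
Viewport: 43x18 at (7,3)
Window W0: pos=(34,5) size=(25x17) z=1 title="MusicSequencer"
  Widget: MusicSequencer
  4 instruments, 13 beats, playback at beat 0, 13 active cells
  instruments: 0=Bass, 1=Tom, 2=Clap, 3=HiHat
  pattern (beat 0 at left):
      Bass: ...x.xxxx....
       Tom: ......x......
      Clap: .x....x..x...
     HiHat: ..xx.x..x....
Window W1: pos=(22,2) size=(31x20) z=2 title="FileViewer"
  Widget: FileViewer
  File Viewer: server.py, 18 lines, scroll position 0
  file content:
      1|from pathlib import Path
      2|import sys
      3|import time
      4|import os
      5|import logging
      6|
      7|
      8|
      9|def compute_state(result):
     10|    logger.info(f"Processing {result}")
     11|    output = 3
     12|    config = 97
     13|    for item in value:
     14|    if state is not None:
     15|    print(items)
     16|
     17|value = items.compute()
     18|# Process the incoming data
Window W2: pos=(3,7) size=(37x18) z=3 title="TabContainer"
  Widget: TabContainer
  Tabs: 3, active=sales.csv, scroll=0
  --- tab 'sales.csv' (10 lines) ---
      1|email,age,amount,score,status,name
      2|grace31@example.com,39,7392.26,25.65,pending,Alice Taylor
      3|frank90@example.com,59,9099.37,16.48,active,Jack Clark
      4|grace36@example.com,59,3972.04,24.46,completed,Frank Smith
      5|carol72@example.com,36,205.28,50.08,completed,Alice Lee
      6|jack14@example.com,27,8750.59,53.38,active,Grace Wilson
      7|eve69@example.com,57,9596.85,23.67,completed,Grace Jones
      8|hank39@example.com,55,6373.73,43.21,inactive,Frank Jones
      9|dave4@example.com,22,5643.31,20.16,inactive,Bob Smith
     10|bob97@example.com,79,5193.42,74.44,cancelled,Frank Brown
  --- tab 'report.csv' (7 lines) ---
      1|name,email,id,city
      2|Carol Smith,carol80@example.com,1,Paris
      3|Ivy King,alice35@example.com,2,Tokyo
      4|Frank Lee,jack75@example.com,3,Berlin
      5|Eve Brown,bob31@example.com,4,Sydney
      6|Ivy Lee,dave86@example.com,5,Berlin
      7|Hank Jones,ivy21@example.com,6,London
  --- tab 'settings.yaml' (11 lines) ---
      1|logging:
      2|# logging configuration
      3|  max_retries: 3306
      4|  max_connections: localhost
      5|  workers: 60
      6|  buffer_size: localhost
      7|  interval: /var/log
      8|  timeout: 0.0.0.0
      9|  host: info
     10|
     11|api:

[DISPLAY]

               ┃ FileViewer                
               ┠───────────────────────────
               ┃from pathlib import Path   
               ┃import sys                 
━━━━━━━━━━━━━━━━━━━━━━━━━━━━━━━━┓          
bContainer                      ┃          
────────────────────────────────┨          
les.csv]│ report.csv │ settings.┃          
────────────────────────────────┃          
il,age,amount,score,status,name ┃          
ce31@example.com,39,7392.26,25.6┃(result): 
nk90@example.com,59,9099.37,16.4┃"Processin
ce36@example.com,59,3972.04,24.4┃          
ol72@example.com,36,205.28,50.08┃          
k14@example.com,27,8750.59,53.38┃alue:     
69@example.com,57,9596.85,23.67,┃ot None:  
k39@example.com,55,6373.73,43.21┃          
e4@example.com,22,5643.31,20.16,┃          


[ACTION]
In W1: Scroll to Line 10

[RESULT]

               ┃ FileViewer                
               ┠───────────────────────────
               ┃import time                
               ┃import os                  
━━━━━━━━━━━━━━━━━━━━━━━━━━━━━━━━┓          
bContainer                      ┃          
────────────────────────────────┨          
les.csv]│ report.csv │ settings.┃          
────────────────────────────────┃(result): 
il,age,amount,score,status,name ┃"Processin
ce31@example.com,39,7392.26,25.6┃          
nk90@example.com,59,9099.37,16.4┃          
ce36@example.com,59,3972.04,24.4┃alue:     
ol72@example.com,36,205.28,50.08┃ot None:  
k14@example.com,27,8750.59,53.38┃          
69@example.com,57,9596.85,23.67,┃          
k39@example.com,55,6373.73,43.21┃pute()    
e4@example.com,22,5643.31,20.16,┃oming data


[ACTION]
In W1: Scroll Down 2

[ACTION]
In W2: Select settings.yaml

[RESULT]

               ┃ FileViewer                
               ┠───────────────────────────
               ┃import time                
               ┃import os                  
━━━━━━━━━━━━━━━━━━━━━━━━━━━━━━━━┓          
bContainer                      ┃          
────────────────────────────────┨          
les.csv │ report.csv │[settings.┃          
────────────────────────────────┃(result): 
ging:                           ┃"Processin
ogging configuration            ┃          
ax_retries: 3306                ┃          
ax_connections: localhost       ┃alue:     
orkers: 60                      ┃ot None:  
uffer_size: localhost           ┃          
nterval: /var/log               ┃          
imeout: 0.0.0.0                 ┃pute()    
ost: info                       ┃oming data


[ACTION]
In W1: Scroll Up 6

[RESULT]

               ┃ FileViewer                
               ┠───────────────────────────
               ┃from pathlib import Path   
               ┃import sys                 
━━━━━━━━━━━━━━━━━━━━━━━━━━━━━━━━┓          
bContainer                      ┃          
────────────────────────────────┨          
les.csv │ report.csv │[settings.┃          
────────────────────────────────┃          
ging:                           ┃          
ogging configuration            ┃(result): 
ax_retries: 3306                ┃"Processin
ax_connections: localhost       ┃          
orkers: 60                      ┃          
uffer_size: localhost           ┃alue:     
nterval: /var/log               ┃ot None:  
imeout: 0.0.0.0                 ┃          
ost: info                       ┃          


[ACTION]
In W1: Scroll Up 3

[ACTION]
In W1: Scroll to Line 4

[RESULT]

               ┃ FileViewer                
               ┠───────────────────────────
               ┃import time                
               ┃import os                  
━━━━━━━━━━━━━━━━━━━━━━━━━━━━━━━━┓          
bContainer                      ┃          
────────────────────────────────┨          
les.csv │ report.csv │[settings.┃          
────────────────────────────────┃(result): 
ging:                           ┃"Processin
ogging configuration            ┃          
ax_retries: 3306                ┃          
ax_connections: localhost       ┃alue:     
orkers: 60                      ┃ot None:  
uffer_size: localhost           ┃          
nterval: /var/log               ┃          
imeout: 0.0.0.0                 ┃pute()    
ost: info                       ┃oming data


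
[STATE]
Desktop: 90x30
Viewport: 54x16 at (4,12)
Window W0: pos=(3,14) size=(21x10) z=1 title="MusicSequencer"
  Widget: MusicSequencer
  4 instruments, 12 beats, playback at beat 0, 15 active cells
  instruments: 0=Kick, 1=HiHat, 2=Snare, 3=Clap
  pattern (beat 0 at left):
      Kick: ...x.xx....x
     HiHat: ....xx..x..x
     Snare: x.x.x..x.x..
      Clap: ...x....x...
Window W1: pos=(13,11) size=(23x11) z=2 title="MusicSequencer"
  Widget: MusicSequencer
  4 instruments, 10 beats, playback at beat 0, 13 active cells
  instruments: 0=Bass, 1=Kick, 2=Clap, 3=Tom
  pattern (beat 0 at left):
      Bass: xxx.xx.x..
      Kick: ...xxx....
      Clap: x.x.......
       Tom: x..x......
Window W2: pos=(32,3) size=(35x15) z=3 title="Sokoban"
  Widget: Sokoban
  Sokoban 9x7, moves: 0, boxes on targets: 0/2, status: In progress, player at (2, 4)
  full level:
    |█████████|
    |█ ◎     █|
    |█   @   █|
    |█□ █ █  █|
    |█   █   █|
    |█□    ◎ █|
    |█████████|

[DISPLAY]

         ┃ MusicSequencer   ┃█████████                
         ┠──────────────────┃Moves: 0  0/2            
━━━━━━━━━┃     ▼123456789   ┃                         
 MusicSeq┃ Bass███·██·█··   ┃                         
─────────┃ Kick···███····   ┃                         
      ▼12┃ Clap█·█·······   ┗━━━━━━━━━━━━━━━━━━━━━━━━━
  Kick···┃  Tom█··█······      ┃                      
 HiHat···┃                     ┃                      
 Snare█·█┃                     ┃                      
  Clap···┗━━━━━━━━━━━━━━━━━━━━━┛                      
                   ┃                                  
━━━━━━━━━━━━━━━━━━━┛                                  
                                                      
                                                      
                                                      
                                                      


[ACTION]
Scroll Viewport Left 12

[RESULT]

             ┃ MusicSequencer   ┃█████████            
             ┠──────────────────┃Moves: 0  0/2        
   ┏━━━━━━━━━┃     ▼123456789   ┃                     
   ┃ MusicSeq┃ Bass███·██·█··   ┃                     
   ┠─────────┃ Kick···███····   ┃                     
   ┃      ▼12┃ Clap█·█·······   ┗━━━━━━━━━━━━━━━━━━━━━
   ┃  Kick···┃  Tom█··█······      ┃                  
   ┃ HiHat···┃                     ┃                  
   ┃ Snare█·█┃                     ┃                  
   ┃  Clap···┗━━━━━━━━━━━━━━━━━━━━━┛                  
   ┃                   ┃                              
   ┗━━━━━━━━━━━━━━━━━━━┛                              
                                                      
                                                      
                                                      
                                                      


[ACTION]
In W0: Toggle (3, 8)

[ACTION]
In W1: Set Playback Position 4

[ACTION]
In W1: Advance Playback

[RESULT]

             ┃ MusicSequencer   ┃█████████            
             ┠──────────────────┃Moves: 0  0/2        
   ┏━━━━━━━━━┃     01234▼6789   ┃                     
   ┃ MusicSeq┃ Bass███·██·█··   ┃                     
   ┠─────────┃ Kick···███····   ┃                     
   ┃      ▼12┃ Clap█·█·······   ┗━━━━━━━━━━━━━━━━━━━━━
   ┃  Kick···┃  Tom█··█······      ┃                  
   ┃ HiHat···┃                     ┃                  
   ┃ Snare█·█┃                     ┃                  
   ┃  Clap···┗━━━━━━━━━━━━━━━━━━━━━┛                  
   ┃                   ┃                              
   ┗━━━━━━━━━━━━━━━━━━━┛                              
                                                      
                                                      
                                                      
                                                      


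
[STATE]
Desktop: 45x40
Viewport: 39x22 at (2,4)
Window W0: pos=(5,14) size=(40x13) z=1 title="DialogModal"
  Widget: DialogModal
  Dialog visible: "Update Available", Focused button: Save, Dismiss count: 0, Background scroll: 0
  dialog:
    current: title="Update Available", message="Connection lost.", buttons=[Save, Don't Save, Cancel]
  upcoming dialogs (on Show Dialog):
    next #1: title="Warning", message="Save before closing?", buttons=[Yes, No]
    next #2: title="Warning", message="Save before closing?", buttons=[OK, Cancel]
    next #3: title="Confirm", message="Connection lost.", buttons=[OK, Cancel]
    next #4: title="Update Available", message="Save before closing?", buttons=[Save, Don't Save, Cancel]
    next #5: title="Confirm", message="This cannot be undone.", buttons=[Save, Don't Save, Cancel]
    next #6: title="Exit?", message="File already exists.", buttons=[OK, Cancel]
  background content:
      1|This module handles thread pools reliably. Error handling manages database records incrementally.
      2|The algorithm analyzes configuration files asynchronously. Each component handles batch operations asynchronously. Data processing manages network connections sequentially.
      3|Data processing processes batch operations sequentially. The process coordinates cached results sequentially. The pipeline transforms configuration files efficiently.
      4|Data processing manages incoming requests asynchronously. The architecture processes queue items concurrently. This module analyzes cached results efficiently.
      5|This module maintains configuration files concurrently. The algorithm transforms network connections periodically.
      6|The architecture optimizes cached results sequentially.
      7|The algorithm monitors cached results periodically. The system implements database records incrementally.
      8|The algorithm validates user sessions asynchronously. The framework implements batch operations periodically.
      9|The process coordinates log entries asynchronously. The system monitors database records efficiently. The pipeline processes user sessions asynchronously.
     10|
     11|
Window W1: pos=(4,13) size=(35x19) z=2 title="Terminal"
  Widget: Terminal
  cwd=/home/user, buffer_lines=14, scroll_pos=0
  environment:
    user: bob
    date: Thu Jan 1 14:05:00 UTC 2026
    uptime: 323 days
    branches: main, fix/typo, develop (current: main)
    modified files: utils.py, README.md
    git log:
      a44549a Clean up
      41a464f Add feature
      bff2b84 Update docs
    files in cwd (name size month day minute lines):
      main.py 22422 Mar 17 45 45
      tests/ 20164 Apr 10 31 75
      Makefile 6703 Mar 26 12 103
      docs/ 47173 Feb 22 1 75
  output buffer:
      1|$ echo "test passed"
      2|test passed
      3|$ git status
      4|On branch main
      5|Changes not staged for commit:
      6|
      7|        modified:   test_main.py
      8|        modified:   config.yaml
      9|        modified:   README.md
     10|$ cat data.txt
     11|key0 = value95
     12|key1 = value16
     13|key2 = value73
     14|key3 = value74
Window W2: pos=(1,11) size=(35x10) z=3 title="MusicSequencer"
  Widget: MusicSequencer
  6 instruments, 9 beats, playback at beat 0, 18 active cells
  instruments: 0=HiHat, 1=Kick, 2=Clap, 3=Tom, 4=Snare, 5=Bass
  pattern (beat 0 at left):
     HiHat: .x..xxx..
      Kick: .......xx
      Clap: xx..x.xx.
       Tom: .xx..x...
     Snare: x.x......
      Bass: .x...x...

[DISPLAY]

                                       
                                       
                                       
                                       
                                       
                                       
                                       
━━━━━━━━━━━━━━━━━━━━━━━━━━━━━━━━━┓     
 MusicSequencer                  ┃     
─────────────────────────────────┨━━┓  
      ▼12345678                  ┃  ┃━━
 HiHat·█··███··                  ┃──┨  
  Kick·······██                  ┃  ┃──
  Clap██··█·██·                  ┃  ┃re
   Tom·██··█···                  ┃  ┃io
 Snare█·█······                  ┃  ┃─┐
━━━━━━━━━━━━━━━━━━━━━━━━━━━━━━━━━┛  ┃ │
  ┃                                 ┃ │
  ┃        modified:   test_main.py ┃ │
  ┃        modified:   config.yaml  ┃─┘
  ┃        modified:   README.md    ┃io
  ┃$ cat data.txt                   ┃es


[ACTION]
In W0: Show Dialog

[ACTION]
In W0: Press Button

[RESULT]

                                       
                                       
                                       
                                       
                                       
                                       
                                       
━━━━━━━━━━━━━━━━━━━━━━━━━━━━━━━━━┓     
 MusicSequencer                  ┃     
─────────────────────────────────┨━━┓  
      ▼12345678                  ┃  ┃━━
 HiHat·█··███··                  ┃──┨  
  Kick·······██                  ┃  ┃──
  Clap██··█·██·                  ┃  ┃re
   Tom·██··█···                  ┃  ┃io
 Snare█·█······                  ┃  ┃pe
━━━━━━━━━━━━━━━━━━━━━━━━━━━━━━━━━┛  ┃re
  ┃                                 ┃on
  ┃        modified:   test_main.py ┃ r
  ┃        modified:   config.yaml  ┃ul
  ┃        modified:   README.md    ┃io
  ┃$ cat data.txt                   ┃es


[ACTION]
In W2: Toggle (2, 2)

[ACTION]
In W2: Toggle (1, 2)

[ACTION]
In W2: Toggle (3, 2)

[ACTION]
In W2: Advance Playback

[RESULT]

                                       
                                       
                                       
                                       
                                       
                                       
                                       
━━━━━━━━━━━━━━━━━━━━━━━━━━━━━━━━━┓     
 MusicSequencer                  ┃     
─────────────────────────────────┨━━┓  
      0▼2345678                  ┃  ┃━━
 HiHat·█··███··                  ┃──┨  
  Kick··█····██                  ┃  ┃──
  Clap███·█·██·                  ┃  ┃re
   Tom·█···█···                  ┃  ┃io
 Snare█·█······                  ┃  ┃pe
━━━━━━━━━━━━━━━━━━━━━━━━━━━━━━━━━┛  ┃re
  ┃                                 ┃on
  ┃        modified:   test_main.py ┃ r
  ┃        modified:   config.yaml  ┃ul
  ┃        modified:   README.md    ┃io
  ┃$ cat data.txt                   ┃es


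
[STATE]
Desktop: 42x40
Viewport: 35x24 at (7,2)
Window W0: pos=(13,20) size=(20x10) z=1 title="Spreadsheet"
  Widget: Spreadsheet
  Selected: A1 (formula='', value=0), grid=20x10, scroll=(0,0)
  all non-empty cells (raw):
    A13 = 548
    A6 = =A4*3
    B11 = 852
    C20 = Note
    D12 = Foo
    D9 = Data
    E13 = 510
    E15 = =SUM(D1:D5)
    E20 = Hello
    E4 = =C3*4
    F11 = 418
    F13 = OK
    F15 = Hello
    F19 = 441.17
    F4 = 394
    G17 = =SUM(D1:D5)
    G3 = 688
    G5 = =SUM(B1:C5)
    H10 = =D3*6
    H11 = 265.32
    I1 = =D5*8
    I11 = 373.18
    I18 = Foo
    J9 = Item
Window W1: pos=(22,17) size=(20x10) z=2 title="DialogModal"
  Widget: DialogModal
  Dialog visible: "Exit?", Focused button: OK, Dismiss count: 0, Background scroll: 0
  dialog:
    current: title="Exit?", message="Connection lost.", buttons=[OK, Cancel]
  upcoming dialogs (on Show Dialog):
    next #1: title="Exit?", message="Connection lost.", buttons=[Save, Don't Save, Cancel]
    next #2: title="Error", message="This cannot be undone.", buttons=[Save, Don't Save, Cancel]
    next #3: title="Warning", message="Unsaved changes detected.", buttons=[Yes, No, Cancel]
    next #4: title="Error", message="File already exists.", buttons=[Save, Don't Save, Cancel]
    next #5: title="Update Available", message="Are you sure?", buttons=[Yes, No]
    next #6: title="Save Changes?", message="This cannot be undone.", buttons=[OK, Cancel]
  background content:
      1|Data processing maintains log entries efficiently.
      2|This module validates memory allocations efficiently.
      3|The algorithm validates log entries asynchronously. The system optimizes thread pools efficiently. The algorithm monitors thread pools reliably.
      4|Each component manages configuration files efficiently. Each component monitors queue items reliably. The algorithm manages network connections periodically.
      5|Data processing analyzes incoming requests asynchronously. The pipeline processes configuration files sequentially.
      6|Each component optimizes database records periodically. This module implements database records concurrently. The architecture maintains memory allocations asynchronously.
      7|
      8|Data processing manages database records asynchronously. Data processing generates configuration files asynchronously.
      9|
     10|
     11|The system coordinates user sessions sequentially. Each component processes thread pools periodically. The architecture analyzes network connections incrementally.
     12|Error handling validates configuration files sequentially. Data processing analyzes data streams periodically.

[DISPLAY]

                                   
                                   
                                   
                                   
                                   
                                   
                                   
                                   
                                   
                                   
                                   
                                   
                                   
                                   
                                   
               ┏━━━━━━━━━━━━━━━━━━┓
               ┃ DialogModal      ┃
               ┠──────────────────┨
      ┏━━━━━━━━┃Da┌────────────┐ma┃
      ┃ Spreads┃Th│   Exit?    │da┃
      ┠────────┃Th│Connection l│li┃
      ┃A1:     ┃Ea│[OK]  Cancel│an┃
      ┃       A┃Da└────────────┘an┃
      ┃--------┃Each component opt┃


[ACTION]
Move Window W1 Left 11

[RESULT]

                                   
                                   
                                   
                                   
                                   
                                   
                                   
                                   
                                   
                                   
                                   
                                   
                                   
                                   
                                   
    ┏━━━━━━━━━━━━━━━━━━┓           
    ┃ DialogModal      ┃           
    ┠──────────────────┨           
    ┃Da┌────────────┐ma┃━┓         
    ┃Th│   Exit?    │da┃ ┃         
    ┃Th│Connection l│li┃─┨         
    ┃Ea│[OK]  Cancel│an┃ ┃         
    ┃Da└────────────┘an┃ ┃         
    ┃Each component opt┃-┃         


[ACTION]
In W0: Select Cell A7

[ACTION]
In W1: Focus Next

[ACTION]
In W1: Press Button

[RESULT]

                                   
                                   
                                   
                                   
                                   
                                   
                                   
                                   
                                   
                                   
                                   
                                   
                                   
                                   
                                   
    ┏━━━━━━━━━━━━━━━━━━┓           
    ┃ DialogModal      ┃           
    ┠──────────────────┨           
    ┃Data processing ma┃━┓         
    ┃This module valida┃ ┃         
    ┃The algorithm vali┃─┨         
    ┃Each component man┃ ┃         
    ┃Data processing an┃ ┃         
    ┃Each component opt┃-┃         


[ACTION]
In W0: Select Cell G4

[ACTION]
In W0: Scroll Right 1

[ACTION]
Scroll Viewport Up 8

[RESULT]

                                   
                                   
                                   
                                   
                                   
                                   
                                   
                                   
                                   
                                   
                                   
                                   
                                   
                                   
                                   
                                   
                                   
    ┏━━━━━━━━━━━━━━━━━━┓           
    ┃ DialogModal      ┃           
    ┠──────────────────┨           
    ┃Data processing ma┃━┓         
    ┃This module valida┃ ┃         
    ┃The algorithm vali┃─┨         
    ┃Each component man┃ ┃         


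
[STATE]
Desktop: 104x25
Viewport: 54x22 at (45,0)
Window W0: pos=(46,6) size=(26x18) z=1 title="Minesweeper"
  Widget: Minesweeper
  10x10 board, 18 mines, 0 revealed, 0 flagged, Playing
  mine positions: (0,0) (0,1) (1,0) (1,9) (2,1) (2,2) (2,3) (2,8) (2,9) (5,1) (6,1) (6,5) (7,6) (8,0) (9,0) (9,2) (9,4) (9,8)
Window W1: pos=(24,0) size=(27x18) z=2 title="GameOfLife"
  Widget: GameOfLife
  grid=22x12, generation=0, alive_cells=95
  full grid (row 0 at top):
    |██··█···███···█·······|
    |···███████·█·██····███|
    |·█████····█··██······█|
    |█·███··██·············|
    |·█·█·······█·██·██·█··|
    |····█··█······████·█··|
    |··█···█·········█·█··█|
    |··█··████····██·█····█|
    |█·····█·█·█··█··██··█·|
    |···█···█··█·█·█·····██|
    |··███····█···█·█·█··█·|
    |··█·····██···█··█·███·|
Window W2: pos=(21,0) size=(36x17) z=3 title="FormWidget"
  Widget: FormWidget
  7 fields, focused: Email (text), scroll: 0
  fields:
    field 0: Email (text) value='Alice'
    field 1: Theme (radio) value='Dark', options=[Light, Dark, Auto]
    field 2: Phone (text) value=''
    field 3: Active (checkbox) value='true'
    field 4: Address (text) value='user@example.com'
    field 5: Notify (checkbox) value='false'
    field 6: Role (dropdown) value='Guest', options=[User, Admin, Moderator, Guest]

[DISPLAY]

━━━━━━━━━━━┓                                          
           ┃                                          
───────────┨                                          
          ]┃                                          
  (●) Dark ┃                                          
          ]┃                                          
           ┃━━━━━━━━━━━━━━┓                           
mple.com  ]┃er            ┃                           
           ┃──────────────┨                           
         ▼]┃              ┃                           
           ┃              ┃                           
           ┃              ┃                           
           ┃              ┃                           
           ┃              ┃                           
           ┃              ┃                           
           ┃              ┃                           
━━━━━━━━━━━┛              ┃                           
━━━━━┛■■■■■■              ┃                           
 ┃■■■■■■■■■■              ┃                           
 ┃                        ┃                           
 ┃                        ┃                           
 ┃                        ┃                           


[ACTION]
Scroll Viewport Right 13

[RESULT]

━━━━━━┓                                               
      ┃                                               
──────┨                                               
     ]┃                                               
 Dark ┃                                               
     ]┃                                               
      ┃━━━━━━━━━━━━━━┓                                
com  ]┃er            ┃                                
      ┃──────────────┨                                
    ▼]┃              ┃                                
      ┃              ┃                                
      ┃              ┃                                
      ┃              ┃                                
      ┃              ┃                                
      ┃              ┃                                
      ┃              ┃                                
━━━━━━┛              ┃                                
┛■■■■■■              ┃                                
■■■■■■■              ┃                                
                     ┃                                
                     ┃                                
                     ┃                                


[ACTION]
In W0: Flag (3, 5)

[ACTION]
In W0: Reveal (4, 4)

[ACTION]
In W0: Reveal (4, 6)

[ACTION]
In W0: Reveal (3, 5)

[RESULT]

━━━━━━┓                                               
      ┃                                               
──────┨                                               
     ]┃                                               
 Dark ┃                                               
     ]┃                                               
      ┃━━━━━━━━━━━━━━┓                                
com  ]┃er            ┃                                
      ┃──────────────┨                                
    ▼]┃              ┃                                
      ┃              ┃                                
      ┃              ┃                                
      ┃              ┃                                
      ┃              ┃                                
      ┃              ┃                                
      ┃              ┃                                
━━━━━━┛              ┃                                
┛1■■211              ┃                                
■■■■■■■              ┃                                
                     ┃                                
                     ┃                                
                     ┃                                


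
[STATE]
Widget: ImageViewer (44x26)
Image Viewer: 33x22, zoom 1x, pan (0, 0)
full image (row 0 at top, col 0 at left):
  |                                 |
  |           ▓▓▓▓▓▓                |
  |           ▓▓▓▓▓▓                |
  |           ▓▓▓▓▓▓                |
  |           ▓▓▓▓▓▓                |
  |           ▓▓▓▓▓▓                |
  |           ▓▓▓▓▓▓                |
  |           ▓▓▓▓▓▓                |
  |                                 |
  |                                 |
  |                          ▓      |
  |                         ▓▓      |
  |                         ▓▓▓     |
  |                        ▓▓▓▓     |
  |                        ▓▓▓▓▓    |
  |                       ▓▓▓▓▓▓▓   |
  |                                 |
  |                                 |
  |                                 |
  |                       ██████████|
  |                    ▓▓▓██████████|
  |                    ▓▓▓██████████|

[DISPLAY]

                                            
           ▓▓▓▓▓▓                           
           ▓▓▓▓▓▓                           
           ▓▓▓▓▓▓                           
           ▓▓▓▓▓▓                           
           ▓▓▓▓▓▓                           
           ▓▓▓▓▓▓                           
           ▓▓▓▓▓▓                           
                                            
                                            
                          ▓                 
                         ▓▓                 
                         ▓▓▓                
                        ▓▓▓▓                
                        ▓▓▓▓▓               
                       ▓▓▓▓▓▓▓              
                                            
                                            
                                            
                       ██████████           
                    ▓▓▓██████████           
                    ▓▓▓██████████           
                                            
                                            
                                            
                                            


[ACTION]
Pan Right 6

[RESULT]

                                            
     ▓▓▓▓▓▓                                 
     ▓▓▓▓▓▓                                 
     ▓▓▓▓▓▓                                 
     ▓▓▓▓▓▓                                 
     ▓▓▓▓▓▓                                 
     ▓▓▓▓▓▓                                 
     ▓▓▓▓▓▓                                 
                                            
                                            
                    ▓                       
                   ▓▓                       
                   ▓▓▓                      
                  ▓▓▓▓                      
                  ▓▓▓▓▓                     
                 ▓▓▓▓▓▓▓                    
                                            
                                            
                                            
                 ██████████                 
              ▓▓▓██████████                 
              ▓▓▓██████████                 
                                            
                                            
                                            
                                            


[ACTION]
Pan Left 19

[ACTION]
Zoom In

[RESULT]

                                            
                                            
                      ▓▓▓▓▓▓▓▓▓▓▓▓          
                      ▓▓▓▓▓▓▓▓▓▓▓▓          
                      ▓▓▓▓▓▓▓▓▓▓▓▓          
                      ▓▓▓▓▓▓▓▓▓▓▓▓          
                      ▓▓▓▓▓▓▓▓▓▓▓▓          
                      ▓▓▓▓▓▓▓▓▓▓▓▓          
                      ▓▓▓▓▓▓▓▓▓▓▓▓          
                      ▓▓▓▓▓▓▓▓▓▓▓▓          
                      ▓▓▓▓▓▓▓▓▓▓▓▓          
                      ▓▓▓▓▓▓▓▓▓▓▓▓          
                      ▓▓▓▓▓▓▓▓▓▓▓▓          
                      ▓▓▓▓▓▓▓▓▓▓▓▓          
                      ▓▓▓▓▓▓▓▓▓▓▓▓          
                      ▓▓▓▓▓▓▓▓▓▓▓▓          
                                            
                                            
                                            
                                            
                                            
                                            
                                            
                                            
                                            
                                            


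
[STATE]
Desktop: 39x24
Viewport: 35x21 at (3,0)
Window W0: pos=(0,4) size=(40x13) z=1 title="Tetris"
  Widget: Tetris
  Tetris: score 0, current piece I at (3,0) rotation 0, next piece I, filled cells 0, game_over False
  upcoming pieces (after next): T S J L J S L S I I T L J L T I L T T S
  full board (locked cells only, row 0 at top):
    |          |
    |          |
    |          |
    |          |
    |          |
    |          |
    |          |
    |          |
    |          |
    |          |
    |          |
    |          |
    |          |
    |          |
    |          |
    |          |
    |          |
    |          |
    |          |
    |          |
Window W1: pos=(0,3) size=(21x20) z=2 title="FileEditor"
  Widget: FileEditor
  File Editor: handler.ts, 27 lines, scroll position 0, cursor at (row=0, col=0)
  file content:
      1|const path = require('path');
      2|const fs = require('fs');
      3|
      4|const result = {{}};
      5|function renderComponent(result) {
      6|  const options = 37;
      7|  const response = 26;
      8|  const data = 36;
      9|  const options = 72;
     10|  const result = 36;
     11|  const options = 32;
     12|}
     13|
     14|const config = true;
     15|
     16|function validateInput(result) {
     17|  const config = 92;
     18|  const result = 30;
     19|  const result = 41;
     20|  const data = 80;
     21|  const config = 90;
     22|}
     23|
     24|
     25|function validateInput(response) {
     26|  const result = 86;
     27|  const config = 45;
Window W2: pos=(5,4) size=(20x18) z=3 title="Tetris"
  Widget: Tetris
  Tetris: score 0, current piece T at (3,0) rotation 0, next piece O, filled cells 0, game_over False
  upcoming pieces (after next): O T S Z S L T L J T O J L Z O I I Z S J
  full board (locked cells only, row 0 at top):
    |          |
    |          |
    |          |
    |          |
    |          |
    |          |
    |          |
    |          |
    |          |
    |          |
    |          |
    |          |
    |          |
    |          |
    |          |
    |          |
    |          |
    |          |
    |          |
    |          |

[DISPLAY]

                                   
                                   
                                   
━━━━━━━━━━━━━━━━━┓                 
il┏━━━━━━━━━━━━━━━━━━┓━━━━━━━━━━━━━
──┃ Tetris           ┃             
ns┠──────────────────┨─────────────
ns┃                  ┃             
  ┃                  ┃             
ns┃                  ┃             
nc┃                  ┃             
co┃                  ┃             
co┃                  ┃             
co┃                  ┃             
co┃                  ┃             
co┃                  ┃             
co┃                  ┃━━━━━━━━━━━━━
  ┃                  ┃             
  ┃                  ┃             
ns┃                  ┃             
  ┃                  ┃             


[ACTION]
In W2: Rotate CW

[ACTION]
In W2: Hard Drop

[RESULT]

                                   
                                   
                                   
━━━━━━━━━━━━━━━━━┓                 
il┏━━━━━━━━━━━━━━━━━━┓━━━━━━━━━━━━━
──┃ Tetris           ┃             
ns┠──────────────────┨─────────────
ns┃                  ┃             
  ┃                  ┃             
ns┃                  ┃             
nc┃                  ┃             
co┃                  ┃             
co┃                  ┃             
co┃                  ┃             
co┃                  ┃             
co┃                  ┃             
co┃                  ┃━━━━━━━━━━━━━
  ┃                  ┃             
  ┃   ▒              ┃             
ns┃   ▒▒             ┃             
  ┃   ▒              ┃             


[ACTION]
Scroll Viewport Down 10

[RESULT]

━━━━━━━━━━━━━━━━━┓                 
il┏━━━━━━━━━━━━━━━━━━┓━━━━━━━━━━━━━
──┃ Tetris           ┃             
ns┠──────────────────┨─────────────
ns┃                  ┃             
  ┃                  ┃             
ns┃                  ┃             
nc┃                  ┃             
co┃                  ┃             
co┃                  ┃             
co┃                  ┃             
co┃                  ┃             
co┃                  ┃             
co┃                  ┃━━━━━━━━━━━━━
  ┃                  ┃             
  ┃   ▒              ┃             
ns┃   ▒▒             ┃             
  ┃   ▒              ┃             
nc┗━━━━━━━━━━━━━━━━━━┛             
━━━━━━━━━━━━━━━━━┛                 
                                   
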